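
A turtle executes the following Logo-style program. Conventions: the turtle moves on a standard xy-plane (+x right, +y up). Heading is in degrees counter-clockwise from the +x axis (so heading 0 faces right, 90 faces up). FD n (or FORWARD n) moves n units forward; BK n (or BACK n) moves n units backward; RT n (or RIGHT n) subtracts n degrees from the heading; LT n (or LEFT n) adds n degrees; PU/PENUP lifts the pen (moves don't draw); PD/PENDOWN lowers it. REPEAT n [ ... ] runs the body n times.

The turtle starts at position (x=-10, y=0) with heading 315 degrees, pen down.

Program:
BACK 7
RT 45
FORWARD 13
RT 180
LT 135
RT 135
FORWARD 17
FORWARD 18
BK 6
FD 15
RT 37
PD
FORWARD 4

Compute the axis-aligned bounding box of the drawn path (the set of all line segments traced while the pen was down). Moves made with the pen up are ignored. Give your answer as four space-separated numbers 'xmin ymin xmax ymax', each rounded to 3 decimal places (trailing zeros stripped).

Answer: -14.95 -8.05 -10 39.144

Derivation:
Executing turtle program step by step:
Start: pos=(-10,0), heading=315, pen down
BK 7: (-10,0) -> (-14.95,4.95) [heading=315, draw]
RT 45: heading 315 -> 270
FD 13: (-14.95,4.95) -> (-14.95,-8.05) [heading=270, draw]
RT 180: heading 270 -> 90
LT 135: heading 90 -> 225
RT 135: heading 225 -> 90
FD 17: (-14.95,-8.05) -> (-14.95,8.95) [heading=90, draw]
FD 18: (-14.95,8.95) -> (-14.95,26.95) [heading=90, draw]
BK 6: (-14.95,26.95) -> (-14.95,20.95) [heading=90, draw]
FD 15: (-14.95,20.95) -> (-14.95,35.95) [heading=90, draw]
RT 37: heading 90 -> 53
PD: pen down
FD 4: (-14.95,35.95) -> (-12.542,39.144) [heading=53, draw]
Final: pos=(-12.542,39.144), heading=53, 7 segment(s) drawn

Segment endpoints: x in {-14.95, -14.95, -14.95, -14.95, -12.542, -10}, y in {-8.05, 0, 4.95, 8.95, 20.95, 26.95, 35.95, 39.144}
xmin=-14.95, ymin=-8.05, xmax=-10, ymax=39.144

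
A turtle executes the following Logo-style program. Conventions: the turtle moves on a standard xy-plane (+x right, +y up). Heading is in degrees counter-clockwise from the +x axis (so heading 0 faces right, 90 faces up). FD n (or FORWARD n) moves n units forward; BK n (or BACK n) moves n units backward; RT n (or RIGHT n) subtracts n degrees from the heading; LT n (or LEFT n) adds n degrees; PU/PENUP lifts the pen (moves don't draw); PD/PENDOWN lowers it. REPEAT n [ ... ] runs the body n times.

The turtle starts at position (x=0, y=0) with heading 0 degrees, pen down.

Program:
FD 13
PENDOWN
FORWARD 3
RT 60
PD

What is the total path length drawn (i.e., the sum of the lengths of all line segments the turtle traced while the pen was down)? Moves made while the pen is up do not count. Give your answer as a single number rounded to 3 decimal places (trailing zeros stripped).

Executing turtle program step by step:
Start: pos=(0,0), heading=0, pen down
FD 13: (0,0) -> (13,0) [heading=0, draw]
PD: pen down
FD 3: (13,0) -> (16,0) [heading=0, draw]
RT 60: heading 0 -> 300
PD: pen down
Final: pos=(16,0), heading=300, 2 segment(s) drawn

Segment lengths:
  seg 1: (0,0) -> (13,0), length = 13
  seg 2: (13,0) -> (16,0), length = 3
Total = 16

Answer: 16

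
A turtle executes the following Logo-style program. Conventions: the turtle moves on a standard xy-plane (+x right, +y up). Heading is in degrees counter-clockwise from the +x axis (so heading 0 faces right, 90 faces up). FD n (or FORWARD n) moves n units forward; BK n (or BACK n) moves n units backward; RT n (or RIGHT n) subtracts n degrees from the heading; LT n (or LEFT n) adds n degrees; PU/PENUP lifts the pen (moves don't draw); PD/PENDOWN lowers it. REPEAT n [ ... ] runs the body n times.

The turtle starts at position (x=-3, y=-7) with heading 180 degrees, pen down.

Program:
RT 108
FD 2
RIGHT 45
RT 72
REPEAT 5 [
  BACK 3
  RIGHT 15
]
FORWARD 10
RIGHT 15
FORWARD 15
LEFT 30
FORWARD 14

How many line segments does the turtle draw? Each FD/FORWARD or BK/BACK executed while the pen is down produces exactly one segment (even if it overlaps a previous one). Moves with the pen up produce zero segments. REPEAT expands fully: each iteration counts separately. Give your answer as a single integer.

Answer: 9

Derivation:
Executing turtle program step by step:
Start: pos=(-3,-7), heading=180, pen down
RT 108: heading 180 -> 72
FD 2: (-3,-7) -> (-2.382,-5.098) [heading=72, draw]
RT 45: heading 72 -> 27
RT 72: heading 27 -> 315
REPEAT 5 [
  -- iteration 1/5 --
  BK 3: (-2.382,-5.098) -> (-4.503,-2.977) [heading=315, draw]
  RT 15: heading 315 -> 300
  -- iteration 2/5 --
  BK 3: (-4.503,-2.977) -> (-6.003,-0.378) [heading=300, draw]
  RT 15: heading 300 -> 285
  -- iteration 3/5 --
  BK 3: (-6.003,-0.378) -> (-6.78,2.519) [heading=285, draw]
  RT 15: heading 285 -> 270
  -- iteration 4/5 --
  BK 3: (-6.78,2.519) -> (-6.78,5.519) [heading=270, draw]
  RT 15: heading 270 -> 255
  -- iteration 5/5 --
  BK 3: (-6.78,5.519) -> (-6.003,8.417) [heading=255, draw]
  RT 15: heading 255 -> 240
]
FD 10: (-6.003,8.417) -> (-11.003,-0.243) [heading=240, draw]
RT 15: heading 240 -> 225
FD 15: (-11.003,-0.243) -> (-21.61,-10.85) [heading=225, draw]
LT 30: heading 225 -> 255
FD 14: (-21.61,-10.85) -> (-25.233,-24.373) [heading=255, draw]
Final: pos=(-25.233,-24.373), heading=255, 9 segment(s) drawn
Segments drawn: 9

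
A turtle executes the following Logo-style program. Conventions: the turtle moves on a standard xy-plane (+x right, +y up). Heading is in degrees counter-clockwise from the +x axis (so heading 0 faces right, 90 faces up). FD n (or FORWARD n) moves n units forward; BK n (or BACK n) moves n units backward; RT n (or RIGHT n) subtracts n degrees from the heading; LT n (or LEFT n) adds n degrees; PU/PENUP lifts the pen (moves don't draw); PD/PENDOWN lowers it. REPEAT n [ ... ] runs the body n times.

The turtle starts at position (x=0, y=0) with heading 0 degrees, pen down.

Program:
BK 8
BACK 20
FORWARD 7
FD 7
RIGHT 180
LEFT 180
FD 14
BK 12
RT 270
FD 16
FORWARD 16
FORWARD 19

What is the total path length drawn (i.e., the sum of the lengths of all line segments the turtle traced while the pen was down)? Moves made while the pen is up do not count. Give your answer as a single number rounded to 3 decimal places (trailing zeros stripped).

Executing turtle program step by step:
Start: pos=(0,0), heading=0, pen down
BK 8: (0,0) -> (-8,0) [heading=0, draw]
BK 20: (-8,0) -> (-28,0) [heading=0, draw]
FD 7: (-28,0) -> (-21,0) [heading=0, draw]
FD 7: (-21,0) -> (-14,0) [heading=0, draw]
RT 180: heading 0 -> 180
LT 180: heading 180 -> 0
FD 14: (-14,0) -> (0,0) [heading=0, draw]
BK 12: (0,0) -> (-12,0) [heading=0, draw]
RT 270: heading 0 -> 90
FD 16: (-12,0) -> (-12,16) [heading=90, draw]
FD 16: (-12,16) -> (-12,32) [heading=90, draw]
FD 19: (-12,32) -> (-12,51) [heading=90, draw]
Final: pos=(-12,51), heading=90, 9 segment(s) drawn

Segment lengths:
  seg 1: (0,0) -> (-8,0), length = 8
  seg 2: (-8,0) -> (-28,0), length = 20
  seg 3: (-28,0) -> (-21,0), length = 7
  seg 4: (-21,0) -> (-14,0), length = 7
  seg 5: (-14,0) -> (0,0), length = 14
  seg 6: (0,0) -> (-12,0), length = 12
  seg 7: (-12,0) -> (-12,16), length = 16
  seg 8: (-12,16) -> (-12,32), length = 16
  seg 9: (-12,32) -> (-12,51), length = 19
Total = 119

Answer: 119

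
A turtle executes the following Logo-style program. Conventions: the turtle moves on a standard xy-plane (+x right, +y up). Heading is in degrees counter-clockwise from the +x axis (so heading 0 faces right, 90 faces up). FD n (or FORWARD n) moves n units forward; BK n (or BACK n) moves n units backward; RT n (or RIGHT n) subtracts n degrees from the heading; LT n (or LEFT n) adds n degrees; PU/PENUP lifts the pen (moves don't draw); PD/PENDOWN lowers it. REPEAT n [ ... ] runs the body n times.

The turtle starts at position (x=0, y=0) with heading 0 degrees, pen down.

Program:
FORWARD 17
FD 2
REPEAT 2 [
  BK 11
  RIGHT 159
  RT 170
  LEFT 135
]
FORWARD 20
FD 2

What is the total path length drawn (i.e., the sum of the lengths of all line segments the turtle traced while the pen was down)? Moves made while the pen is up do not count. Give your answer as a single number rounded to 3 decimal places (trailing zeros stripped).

Executing turtle program step by step:
Start: pos=(0,0), heading=0, pen down
FD 17: (0,0) -> (17,0) [heading=0, draw]
FD 2: (17,0) -> (19,0) [heading=0, draw]
REPEAT 2 [
  -- iteration 1/2 --
  BK 11: (19,0) -> (8,0) [heading=0, draw]
  RT 159: heading 0 -> 201
  RT 170: heading 201 -> 31
  LT 135: heading 31 -> 166
  -- iteration 2/2 --
  BK 11: (8,0) -> (18.673,-2.661) [heading=166, draw]
  RT 159: heading 166 -> 7
  RT 170: heading 7 -> 197
  LT 135: heading 197 -> 332
]
FD 20: (18.673,-2.661) -> (36.332,-12.051) [heading=332, draw]
FD 2: (36.332,-12.051) -> (38.098,-12.99) [heading=332, draw]
Final: pos=(38.098,-12.99), heading=332, 6 segment(s) drawn

Segment lengths:
  seg 1: (0,0) -> (17,0), length = 17
  seg 2: (17,0) -> (19,0), length = 2
  seg 3: (19,0) -> (8,0), length = 11
  seg 4: (8,0) -> (18.673,-2.661), length = 11
  seg 5: (18.673,-2.661) -> (36.332,-12.051), length = 20
  seg 6: (36.332,-12.051) -> (38.098,-12.99), length = 2
Total = 63

Answer: 63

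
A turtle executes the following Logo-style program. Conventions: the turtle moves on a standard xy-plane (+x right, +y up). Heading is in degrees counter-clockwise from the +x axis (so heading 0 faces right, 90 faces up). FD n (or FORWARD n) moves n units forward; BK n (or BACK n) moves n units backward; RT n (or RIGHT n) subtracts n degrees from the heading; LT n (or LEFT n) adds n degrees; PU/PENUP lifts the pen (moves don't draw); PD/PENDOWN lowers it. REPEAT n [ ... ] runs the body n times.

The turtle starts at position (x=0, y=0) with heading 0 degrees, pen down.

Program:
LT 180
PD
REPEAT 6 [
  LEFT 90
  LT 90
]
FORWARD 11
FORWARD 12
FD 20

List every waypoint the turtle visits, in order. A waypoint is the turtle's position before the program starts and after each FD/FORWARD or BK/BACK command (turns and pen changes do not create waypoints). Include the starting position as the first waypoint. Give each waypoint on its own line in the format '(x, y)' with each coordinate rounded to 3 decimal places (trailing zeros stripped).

Answer: (0, 0)
(-11, 0)
(-23, 0)
(-43, 0)

Derivation:
Executing turtle program step by step:
Start: pos=(0,0), heading=0, pen down
LT 180: heading 0 -> 180
PD: pen down
REPEAT 6 [
  -- iteration 1/6 --
  LT 90: heading 180 -> 270
  LT 90: heading 270 -> 0
  -- iteration 2/6 --
  LT 90: heading 0 -> 90
  LT 90: heading 90 -> 180
  -- iteration 3/6 --
  LT 90: heading 180 -> 270
  LT 90: heading 270 -> 0
  -- iteration 4/6 --
  LT 90: heading 0 -> 90
  LT 90: heading 90 -> 180
  -- iteration 5/6 --
  LT 90: heading 180 -> 270
  LT 90: heading 270 -> 0
  -- iteration 6/6 --
  LT 90: heading 0 -> 90
  LT 90: heading 90 -> 180
]
FD 11: (0,0) -> (-11,0) [heading=180, draw]
FD 12: (-11,0) -> (-23,0) [heading=180, draw]
FD 20: (-23,0) -> (-43,0) [heading=180, draw]
Final: pos=(-43,0), heading=180, 3 segment(s) drawn
Waypoints (4 total):
(0, 0)
(-11, 0)
(-23, 0)
(-43, 0)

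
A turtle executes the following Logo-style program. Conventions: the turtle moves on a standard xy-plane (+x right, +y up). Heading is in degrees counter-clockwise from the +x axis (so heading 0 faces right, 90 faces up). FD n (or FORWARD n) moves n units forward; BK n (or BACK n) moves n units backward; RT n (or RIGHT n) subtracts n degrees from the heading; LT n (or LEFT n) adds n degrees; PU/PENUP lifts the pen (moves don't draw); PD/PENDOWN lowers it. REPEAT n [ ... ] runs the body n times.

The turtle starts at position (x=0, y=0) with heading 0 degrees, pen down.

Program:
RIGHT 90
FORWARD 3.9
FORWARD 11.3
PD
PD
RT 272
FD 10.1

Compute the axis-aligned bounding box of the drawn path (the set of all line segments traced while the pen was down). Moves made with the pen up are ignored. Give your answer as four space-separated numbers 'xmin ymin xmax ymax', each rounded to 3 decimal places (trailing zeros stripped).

Executing turtle program step by step:
Start: pos=(0,0), heading=0, pen down
RT 90: heading 0 -> 270
FD 3.9: (0,0) -> (0,-3.9) [heading=270, draw]
FD 11.3: (0,-3.9) -> (0,-15.2) [heading=270, draw]
PD: pen down
PD: pen down
RT 272: heading 270 -> 358
FD 10.1: (0,-15.2) -> (10.094,-15.552) [heading=358, draw]
Final: pos=(10.094,-15.552), heading=358, 3 segment(s) drawn

Segment endpoints: x in {0, 0, 0, 10.094}, y in {-15.552, -15.2, -3.9, 0}
xmin=0, ymin=-15.552, xmax=10.094, ymax=0

Answer: 0 -15.552 10.094 0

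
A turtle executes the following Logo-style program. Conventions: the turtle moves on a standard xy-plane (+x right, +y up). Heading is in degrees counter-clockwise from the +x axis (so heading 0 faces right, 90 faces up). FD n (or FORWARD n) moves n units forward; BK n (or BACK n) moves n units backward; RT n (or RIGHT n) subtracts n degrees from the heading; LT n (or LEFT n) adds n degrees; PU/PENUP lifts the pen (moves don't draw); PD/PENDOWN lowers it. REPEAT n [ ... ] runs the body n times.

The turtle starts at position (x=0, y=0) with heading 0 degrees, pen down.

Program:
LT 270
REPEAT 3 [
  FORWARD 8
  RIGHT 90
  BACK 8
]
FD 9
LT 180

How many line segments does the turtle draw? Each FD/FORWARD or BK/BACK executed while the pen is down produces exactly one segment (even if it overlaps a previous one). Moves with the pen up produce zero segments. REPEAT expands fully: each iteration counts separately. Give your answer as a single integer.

Answer: 7

Derivation:
Executing turtle program step by step:
Start: pos=(0,0), heading=0, pen down
LT 270: heading 0 -> 270
REPEAT 3 [
  -- iteration 1/3 --
  FD 8: (0,0) -> (0,-8) [heading=270, draw]
  RT 90: heading 270 -> 180
  BK 8: (0,-8) -> (8,-8) [heading=180, draw]
  -- iteration 2/3 --
  FD 8: (8,-8) -> (0,-8) [heading=180, draw]
  RT 90: heading 180 -> 90
  BK 8: (0,-8) -> (0,-16) [heading=90, draw]
  -- iteration 3/3 --
  FD 8: (0,-16) -> (0,-8) [heading=90, draw]
  RT 90: heading 90 -> 0
  BK 8: (0,-8) -> (-8,-8) [heading=0, draw]
]
FD 9: (-8,-8) -> (1,-8) [heading=0, draw]
LT 180: heading 0 -> 180
Final: pos=(1,-8), heading=180, 7 segment(s) drawn
Segments drawn: 7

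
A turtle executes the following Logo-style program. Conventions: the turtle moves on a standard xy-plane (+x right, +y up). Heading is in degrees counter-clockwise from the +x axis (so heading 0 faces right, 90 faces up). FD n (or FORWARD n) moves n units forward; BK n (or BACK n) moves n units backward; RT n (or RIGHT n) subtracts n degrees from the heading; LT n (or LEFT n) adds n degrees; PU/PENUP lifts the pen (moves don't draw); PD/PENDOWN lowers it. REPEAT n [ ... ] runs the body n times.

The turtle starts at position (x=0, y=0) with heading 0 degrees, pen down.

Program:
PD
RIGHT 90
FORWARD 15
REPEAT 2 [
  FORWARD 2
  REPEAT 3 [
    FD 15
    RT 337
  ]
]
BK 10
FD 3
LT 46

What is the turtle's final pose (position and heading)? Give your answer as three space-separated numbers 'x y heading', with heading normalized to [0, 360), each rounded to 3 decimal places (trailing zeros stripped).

Answer: 56.423 -60.659 94

Derivation:
Executing turtle program step by step:
Start: pos=(0,0), heading=0, pen down
PD: pen down
RT 90: heading 0 -> 270
FD 15: (0,0) -> (0,-15) [heading=270, draw]
REPEAT 2 [
  -- iteration 1/2 --
  FD 2: (0,-15) -> (0,-17) [heading=270, draw]
  REPEAT 3 [
    -- iteration 1/3 --
    FD 15: (0,-17) -> (0,-32) [heading=270, draw]
    RT 337: heading 270 -> 293
    -- iteration 2/3 --
    FD 15: (0,-32) -> (5.861,-45.808) [heading=293, draw]
    RT 337: heading 293 -> 316
    -- iteration 3/3 --
    FD 15: (5.861,-45.808) -> (16.651,-56.227) [heading=316, draw]
    RT 337: heading 316 -> 339
  ]
  -- iteration 2/2 --
  FD 2: (16.651,-56.227) -> (18.518,-56.944) [heading=339, draw]
  REPEAT 3 [
    -- iteration 1/3 --
    FD 15: (18.518,-56.944) -> (32.522,-62.32) [heading=339, draw]
    RT 337: heading 339 -> 2
    -- iteration 2/3 --
    FD 15: (32.522,-62.32) -> (47.513,-61.796) [heading=2, draw]
    RT 337: heading 2 -> 25
    -- iteration 3/3 --
    FD 15: (47.513,-61.796) -> (61.107,-55.457) [heading=25, draw]
    RT 337: heading 25 -> 48
  ]
]
BK 10: (61.107,-55.457) -> (54.416,-62.888) [heading=48, draw]
FD 3: (54.416,-62.888) -> (56.423,-60.659) [heading=48, draw]
LT 46: heading 48 -> 94
Final: pos=(56.423,-60.659), heading=94, 11 segment(s) drawn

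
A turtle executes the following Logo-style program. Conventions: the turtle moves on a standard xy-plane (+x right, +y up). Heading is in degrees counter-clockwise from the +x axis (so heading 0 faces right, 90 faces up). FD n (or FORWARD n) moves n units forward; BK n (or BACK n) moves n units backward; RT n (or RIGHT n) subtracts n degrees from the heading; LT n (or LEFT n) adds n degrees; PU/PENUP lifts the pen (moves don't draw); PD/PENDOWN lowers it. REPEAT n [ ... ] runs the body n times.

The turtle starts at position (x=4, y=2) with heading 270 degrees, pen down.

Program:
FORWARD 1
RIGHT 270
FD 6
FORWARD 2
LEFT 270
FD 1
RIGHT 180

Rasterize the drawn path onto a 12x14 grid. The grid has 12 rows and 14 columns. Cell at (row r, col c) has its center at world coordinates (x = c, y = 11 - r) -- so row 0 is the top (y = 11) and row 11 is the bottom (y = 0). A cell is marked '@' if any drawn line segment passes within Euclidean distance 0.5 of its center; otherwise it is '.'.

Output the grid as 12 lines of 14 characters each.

Segment 0: (4,2) -> (4,1)
Segment 1: (4,1) -> (10,1)
Segment 2: (10,1) -> (12,1)
Segment 3: (12,1) -> (12,0)

Answer: ..............
..............
..............
..............
..............
..............
..............
..............
..............
....@.........
....@@@@@@@@@.
............@.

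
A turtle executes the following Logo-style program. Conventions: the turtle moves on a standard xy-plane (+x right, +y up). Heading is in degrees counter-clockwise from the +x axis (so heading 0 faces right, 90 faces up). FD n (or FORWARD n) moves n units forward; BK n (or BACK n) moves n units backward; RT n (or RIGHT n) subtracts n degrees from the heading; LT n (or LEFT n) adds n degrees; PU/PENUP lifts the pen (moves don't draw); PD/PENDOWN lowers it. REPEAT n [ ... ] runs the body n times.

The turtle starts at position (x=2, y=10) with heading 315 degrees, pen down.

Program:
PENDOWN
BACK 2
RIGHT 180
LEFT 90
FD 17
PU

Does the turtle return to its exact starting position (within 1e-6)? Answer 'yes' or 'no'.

Executing turtle program step by step:
Start: pos=(2,10), heading=315, pen down
PD: pen down
BK 2: (2,10) -> (0.586,11.414) [heading=315, draw]
RT 180: heading 315 -> 135
LT 90: heading 135 -> 225
FD 17: (0.586,11.414) -> (-11.435,-0.607) [heading=225, draw]
PU: pen up
Final: pos=(-11.435,-0.607), heading=225, 2 segment(s) drawn

Start position: (2, 10)
Final position: (-11.435, -0.607)
Distance = 17.117; >= 1e-6 -> NOT closed

Answer: no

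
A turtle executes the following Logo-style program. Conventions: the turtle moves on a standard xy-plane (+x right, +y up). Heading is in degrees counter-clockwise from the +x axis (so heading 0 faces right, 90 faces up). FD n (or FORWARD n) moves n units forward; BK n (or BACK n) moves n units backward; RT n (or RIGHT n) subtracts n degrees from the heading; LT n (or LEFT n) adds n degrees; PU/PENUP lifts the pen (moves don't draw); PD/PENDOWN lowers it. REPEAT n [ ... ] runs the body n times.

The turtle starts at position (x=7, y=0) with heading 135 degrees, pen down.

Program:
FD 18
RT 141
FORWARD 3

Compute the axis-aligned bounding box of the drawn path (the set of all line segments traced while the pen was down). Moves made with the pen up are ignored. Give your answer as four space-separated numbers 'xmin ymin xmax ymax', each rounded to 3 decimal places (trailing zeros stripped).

Answer: -5.728 0 7 12.728

Derivation:
Executing turtle program step by step:
Start: pos=(7,0), heading=135, pen down
FD 18: (7,0) -> (-5.728,12.728) [heading=135, draw]
RT 141: heading 135 -> 354
FD 3: (-5.728,12.728) -> (-2.744,12.414) [heading=354, draw]
Final: pos=(-2.744,12.414), heading=354, 2 segment(s) drawn

Segment endpoints: x in {-5.728, -2.744, 7}, y in {0, 12.414, 12.728}
xmin=-5.728, ymin=0, xmax=7, ymax=12.728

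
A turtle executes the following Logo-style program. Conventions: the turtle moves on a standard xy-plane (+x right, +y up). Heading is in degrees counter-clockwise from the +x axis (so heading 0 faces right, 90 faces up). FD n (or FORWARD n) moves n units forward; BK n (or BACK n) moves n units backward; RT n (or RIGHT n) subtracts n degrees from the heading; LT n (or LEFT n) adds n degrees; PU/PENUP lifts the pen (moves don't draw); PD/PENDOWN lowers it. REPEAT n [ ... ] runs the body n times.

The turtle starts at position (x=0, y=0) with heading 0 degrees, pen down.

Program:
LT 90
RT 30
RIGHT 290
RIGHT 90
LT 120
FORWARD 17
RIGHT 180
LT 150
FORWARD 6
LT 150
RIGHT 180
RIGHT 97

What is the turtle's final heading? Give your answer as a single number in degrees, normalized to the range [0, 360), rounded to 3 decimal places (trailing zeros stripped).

Answer: 3

Derivation:
Executing turtle program step by step:
Start: pos=(0,0), heading=0, pen down
LT 90: heading 0 -> 90
RT 30: heading 90 -> 60
RT 290: heading 60 -> 130
RT 90: heading 130 -> 40
LT 120: heading 40 -> 160
FD 17: (0,0) -> (-15.975,5.814) [heading=160, draw]
RT 180: heading 160 -> 340
LT 150: heading 340 -> 130
FD 6: (-15.975,5.814) -> (-19.832,10.411) [heading=130, draw]
LT 150: heading 130 -> 280
RT 180: heading 280 -> 100
RT 97: heading 100 -> 3
Final: pos=(-19.832,10.411), heading=3, 2 segment(s) drawn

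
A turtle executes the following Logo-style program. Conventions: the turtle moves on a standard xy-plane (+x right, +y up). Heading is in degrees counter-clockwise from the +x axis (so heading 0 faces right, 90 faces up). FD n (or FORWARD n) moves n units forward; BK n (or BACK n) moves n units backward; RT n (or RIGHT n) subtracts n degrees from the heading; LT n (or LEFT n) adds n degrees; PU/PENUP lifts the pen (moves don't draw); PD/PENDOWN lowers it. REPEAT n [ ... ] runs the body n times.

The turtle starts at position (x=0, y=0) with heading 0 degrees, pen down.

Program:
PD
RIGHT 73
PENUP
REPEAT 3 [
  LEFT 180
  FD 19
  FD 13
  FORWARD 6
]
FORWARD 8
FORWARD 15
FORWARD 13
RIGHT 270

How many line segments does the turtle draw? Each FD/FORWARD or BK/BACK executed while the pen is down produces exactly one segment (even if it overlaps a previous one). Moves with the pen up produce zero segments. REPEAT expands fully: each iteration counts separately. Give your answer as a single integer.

Answer: 0

Derivation:
Executing turtle program step by step:
Start: pos=(0,0), heading=0, pen down
PD: pen down
RT 73: heading 0 -> 287
PU: pen up
REPEAT 3 [
  -- iteration 1/3 --
  LT 180: heading 287 -> 107
  FD 19: (0,0) -> (-5.555,18.17) [heading=107, move]
  FD 13: (-5.555,18.17) -> (-9.356,30.602) [heading=107, move]
  FD 6: (-9.356,30.602) -> (-11.11,36.34) [heading=107, move]
  -- iteration 2/3 --
  LT 180: heading 107 -> 287
  FD 19: (-11.11,36.34) -> (-5.555,18.17) [heading=287, move]
  FD 13: (-5.555,18.17) -> (-1.754,5.738) [heading=287, move]
  FD 6: (-1.754,5.738) -> (0,0) [heading=287, move]
  -- iteration 3/3 --
  LT 180: heading 287 -> 107
  FD 19: (0,0) -> (-5.555,18.17) [heading=107, move]
  FD 13: (-5.555,18.17) -> (-9.356,30.602) [heading=107, move]
  FD 6: (-9.356,30.602) -> (-11.11,36.34) [heading=107, move]
]
FD 8: (-11.11,36.34) -> (-13.449,43.99) [heading=107, move]
FD 15: (-13.449,43.99) -> (-17.835,58.335) [heading=107, move]
FD 13: (-17.835,58.335) -> (-21.636,70.767) [heading=107, move]
RT 270: heading 107 -> 197
Final: pos=(-21.636,70.767), heading=197, 0 segment(s) drawn
Segments drawn: 0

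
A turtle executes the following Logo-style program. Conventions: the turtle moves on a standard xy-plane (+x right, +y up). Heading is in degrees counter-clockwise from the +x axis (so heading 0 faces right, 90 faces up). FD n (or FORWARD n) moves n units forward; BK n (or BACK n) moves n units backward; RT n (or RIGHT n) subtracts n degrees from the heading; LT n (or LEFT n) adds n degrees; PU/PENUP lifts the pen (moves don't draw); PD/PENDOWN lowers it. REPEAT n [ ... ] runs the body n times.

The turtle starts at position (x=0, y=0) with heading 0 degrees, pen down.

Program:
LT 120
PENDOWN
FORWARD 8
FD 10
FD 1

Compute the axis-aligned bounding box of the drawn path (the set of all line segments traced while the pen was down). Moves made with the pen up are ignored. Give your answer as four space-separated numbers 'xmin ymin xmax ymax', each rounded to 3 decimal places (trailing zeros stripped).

Answer: -9.5 0 0 16.454

Derivation:
Executing turtle program step by step:
Start: pos=(0,0), heading=0, pen down
LT 120: heading 0 -> 120
PD: pen down
FD 8: (0,0) -> (-4,6.928) [heading=120, draw]
FD 10: (-4,6.928) -> (-9,15.588) [heading=120, draw]
FD 1: (-9,15.588) -> (-9.5,16.454) [heading=120, draw]
Final: pos=(-9.5,16.454), heading=120, 3 segment(s) drawn

Segment endpoints: x in {-9.5, -9, -4, 0}, y in {0, 6.928, 15.588, 16.454}
xmin=-9.5, ymin=0, xmax=0, ymax=16.454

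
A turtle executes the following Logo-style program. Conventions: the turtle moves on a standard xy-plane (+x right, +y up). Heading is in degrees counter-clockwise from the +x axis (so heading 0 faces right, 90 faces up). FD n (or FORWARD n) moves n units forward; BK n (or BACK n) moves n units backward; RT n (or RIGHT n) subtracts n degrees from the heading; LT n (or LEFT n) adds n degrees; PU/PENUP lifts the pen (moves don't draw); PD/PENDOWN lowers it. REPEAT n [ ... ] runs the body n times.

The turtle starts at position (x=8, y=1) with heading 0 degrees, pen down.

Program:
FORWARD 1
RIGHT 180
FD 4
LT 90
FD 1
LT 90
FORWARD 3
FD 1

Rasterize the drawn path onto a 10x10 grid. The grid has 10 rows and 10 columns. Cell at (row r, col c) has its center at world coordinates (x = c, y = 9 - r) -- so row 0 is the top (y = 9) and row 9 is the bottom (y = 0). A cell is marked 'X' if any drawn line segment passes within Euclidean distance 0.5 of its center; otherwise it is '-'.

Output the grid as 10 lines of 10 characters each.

Answer: ----------
----------
----------
----------
----------
----------
----------
----------
-----XXXXX
-----XXXXX

Derivation:
Segment 0: (8,1) -> (9,1)
Segment 1: (9,1) -> (5,1)
Segment 2: (5,1) -> (5,-0)
Segment 3: (5,-0) -> (8,-0)
Segment 4: (8,-0) -> (9,-0)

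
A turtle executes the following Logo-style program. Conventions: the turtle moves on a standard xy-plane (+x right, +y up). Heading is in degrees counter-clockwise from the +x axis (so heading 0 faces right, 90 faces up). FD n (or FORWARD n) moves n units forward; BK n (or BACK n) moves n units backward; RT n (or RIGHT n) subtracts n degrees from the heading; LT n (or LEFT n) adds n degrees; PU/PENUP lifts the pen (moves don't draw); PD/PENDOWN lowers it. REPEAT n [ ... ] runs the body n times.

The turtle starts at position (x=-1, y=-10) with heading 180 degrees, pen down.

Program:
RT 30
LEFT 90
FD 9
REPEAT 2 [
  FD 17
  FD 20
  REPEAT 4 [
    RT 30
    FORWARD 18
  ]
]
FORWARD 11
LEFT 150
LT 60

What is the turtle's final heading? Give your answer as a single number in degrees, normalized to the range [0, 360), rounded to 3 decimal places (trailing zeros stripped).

Answer: 210

Derivation:
Executing turtle program step by step:
Start: pos=(-1,-10), heading=180, pen down
RT 30: heading 180 -> 150
LT 90: heading 150 -> 240
FD 9: (-1,-10) -> (-5.5,-17.794) [heading=240, draw]
REPEAT 2 [
  -- iteration 1/2 --
  FD 17: (-5.5,-17.794) -> (-14,-32.517) [heading=240, draw]
  FD 20: (-14,-32.517) -> (-24,-49.837) [heading=240, draw]
  REPEAT 4 [
    -- iteration 1/4 --
    RT 30: heading 240 -> 210
    FD 18: (-24,-49.837) -> (-39.588,-58.837) [heading=210, draw]
    -- iteration 2/4 --
    RT 30: heading 210 -> 180
    FD 18: (-39.588,-58.837) -> (-57.588,-58.837) [heading=180, draw]
    -- iteration 3/4 --
    RT 30: heading 180 -> 150
    FD 18: (-57.588,-58.837) -> (-73.177,-49.837) [heading=150, draw]
    -- iteration 4/4 --
    RT 30: heading 150 -> 120
    FD 18: (-73.177,-49.837) -> (-82.177,-34.249) [heading=120, draw]
  ]
  -- iteration 2/2 --
  FD 17: (-82.177,-34.249) -> (-90.677,-19.526) [heading=120, draw]
  FD 20: (-90.677,-19.526) -> (-100.677,-2.206) [heading=120, draw]
  REPEAT 4 [
    -- iteration 1/4 --
    RT 30: heading 120 -> 90
    FD 18: (-100.677,-2.206) -> (-100.677,15.794) [heading=90, draw]
    -- iteration 2/4 --
    RT 30: heading 90 -> 60
    FD 18: (-100.677,15.794) -> (-91.677,31.383) [heading=60, draw]
    -- iteration 3/4 --
    RT 30: heading 60 -> 30
    FD 18: (-91.677,31.383) -> (-76.088,40.383) [heading=30, draw]
    -- iteration 4/4 --
    RT 30: heading 30 -> 0
    FD 18: (-76.088,40.383) -> (-58.088,40.383) [heading=0, draw]
  ]
]
FD 11: (-58.088,40.383) -> (-47.088,40.383) [heading=0, draw]
LT 150: heading 0 -> 150
LT 60: heading 150 -> 210
Final: pos=(-47.088,40.383), heading=210, 14 segment(s) drawn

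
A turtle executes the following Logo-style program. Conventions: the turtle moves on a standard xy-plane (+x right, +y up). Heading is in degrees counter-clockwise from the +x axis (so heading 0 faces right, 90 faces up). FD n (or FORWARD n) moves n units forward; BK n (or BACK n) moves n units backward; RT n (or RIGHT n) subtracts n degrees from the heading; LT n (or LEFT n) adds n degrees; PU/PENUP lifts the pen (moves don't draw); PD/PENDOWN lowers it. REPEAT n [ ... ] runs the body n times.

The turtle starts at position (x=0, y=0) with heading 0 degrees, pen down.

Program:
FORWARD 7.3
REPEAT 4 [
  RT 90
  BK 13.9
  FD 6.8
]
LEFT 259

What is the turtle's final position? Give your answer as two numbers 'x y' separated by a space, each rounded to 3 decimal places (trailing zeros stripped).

Executing turtle program step by step:
Start: pos=(0,0), heading=0, pen down
FD 7.3: (0,0) -> (7.3,0) [heading=0, draw]
REPEAT 4 [
  -- iteration 1/4 --
  RT 90: heading 0 -> 270
  BK 13.9: (7.3,0) -> (7.3,13.9) [heading=270, draw]
  FD 6.8: (7.3,13.9) -> (7.3,7.1) [heading=270, draw]
  -- iteration 2/4 --
  RT 90: heading 270 -> 180
  BK 13.9: (7.3,7.1) -> (21.2,7.1) [heading=180, draw]
  FD 6.8: (21.2,7.1) -> (14.4,7.1) [heading=180, draw]
  -- iteration 3/4 --
  RT 90: heading 180 -> 90
  BK 13.9: (14.4,7.1) -> (14.4,-6.8) [heading=90, draw]
  FD 6.8: (14.4,-6.8) -> (14.4,0) [heading=90, draw]
  -- iteration 4/4 --
  RT 90: heading 90 -> 0
  BK 13.9: (14.4,0) -> (0.5,0) [heading=0, draw]
  FD 6.8: (0.5,0) -> (7.3,0) [heading=0, draw]
]
LT 259: heading 0 -> 259
Final: pos=(7.3,0), heading=259, 9 segment(s) drawn

Answer: 7.3 0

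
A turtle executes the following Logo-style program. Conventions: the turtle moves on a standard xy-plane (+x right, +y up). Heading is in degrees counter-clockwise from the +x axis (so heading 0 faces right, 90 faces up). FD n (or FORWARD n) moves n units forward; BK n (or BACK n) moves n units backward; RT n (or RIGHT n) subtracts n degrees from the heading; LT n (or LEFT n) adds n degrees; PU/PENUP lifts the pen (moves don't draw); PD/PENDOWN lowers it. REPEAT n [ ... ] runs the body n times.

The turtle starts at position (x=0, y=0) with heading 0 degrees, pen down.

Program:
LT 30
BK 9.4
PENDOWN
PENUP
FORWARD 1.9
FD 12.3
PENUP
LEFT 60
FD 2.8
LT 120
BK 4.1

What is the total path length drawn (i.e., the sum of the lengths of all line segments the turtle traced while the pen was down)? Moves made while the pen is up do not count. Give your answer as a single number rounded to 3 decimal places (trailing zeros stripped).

Executing turtle program step by step:
Start: pos=(0,0), heading=0, pen down
LT 30: heading 0 -> 30
BK 9.4: (0,0) -> (-8.141,-4.7) [heading=30, draw]
PD: pen down
PU: pen up
FD 1.9: (-8.141,-4.7) -> (-6.495,-3.75) [heading=30, move]
FD 12.3: (-6.495,-3.75) -> (4.157,2.4) [heading=30, move]
PU: pen up
LT 60: heading 30 -> 90
FD 2.8: (4.157,2.4) -> (4.157,5.2) [heading=90, move]
LT 120: heading 90 -> 210
BK 4.1: (4.157,5.2) -> (7.708,7.25) [heading=210, move]
Final: pos=(7.708,7.25), heading=210, 1 segment(s) drawn

Segment lengths:
  seg 1: (0,0) -> (-8.141,-4.7), length = 9.4
Total = 9.4

Answer: 9.4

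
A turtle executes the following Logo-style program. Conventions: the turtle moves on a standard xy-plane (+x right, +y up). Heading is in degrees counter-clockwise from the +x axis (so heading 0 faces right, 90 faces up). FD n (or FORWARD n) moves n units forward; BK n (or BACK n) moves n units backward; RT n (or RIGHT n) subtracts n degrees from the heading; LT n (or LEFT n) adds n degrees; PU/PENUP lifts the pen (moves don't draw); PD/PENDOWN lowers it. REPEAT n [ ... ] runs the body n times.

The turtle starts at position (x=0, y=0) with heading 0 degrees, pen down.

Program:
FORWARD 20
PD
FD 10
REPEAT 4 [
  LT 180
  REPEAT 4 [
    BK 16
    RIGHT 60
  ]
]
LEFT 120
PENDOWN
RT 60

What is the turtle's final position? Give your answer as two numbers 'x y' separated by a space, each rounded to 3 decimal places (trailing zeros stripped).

Answer: -18 0

Derivation:
Executing turtle program step by step:
Start: pos=(0,0), heading=0, pen down
FD 20: (0,0) -> (20,0) [heading=0, draw]
PD: pen down
FD 10: (20,0) -> (30,0) [heading=0, draw]
REPEAT 4 [
  -- iteration 1/4 --
  LT 180: heading 0 -> 180
  REPEAT 4 [
    -- iteration 1/4 --
    BK 16: (30,0) -> (46,0) [heading=180, draw]
    RT 60: heading 180 -> 120
    -- iteration 2/4 --
    BK 16: (46,0) -> (54,-13.856) [heading=120, draw]
    RT 60: heading 120 -> 60
    -- iteration 3/4 --
    BK 16: (54,-13.856) -> (46,-27.713) [heading=60, draw]
    RT 60: heading 60 -> 0
    -- iteration 4/4 --
    BK 16: (46,-27.713) -> (30,-27.713) [heading=0, draw]
    RT 60: heading 0 -> 300
  ]
  -- iteration 2/4 --
  LT 180: heading 300 -> 120
  REPEAT 4 [
    -- iteration 1/4 --
    BK 16: (30,-27.713) -> (38,-41.569) [heading=120, draw]
    RT 60: heading 120 -> 60
    -- iteration 2/4 --
    BK 16: (38,-41.569) -> (30,-55.426) [heading=60, draw]
    RT 60: heading 60 -> 0
    -- iteration 3/4 --
    BK 16: (30,-55.426) -> (14,-55.426) [heading=0, draw]
    RT 60: heading 0 -> 300
    -- iteration 4/4 --
    BK 16: (14,-55.426) -> (6,-41.569) [heading=300, draw]
    RT 60: heading 300 -> 240
  ]
  -- iteration 3/4 --
  LT 180: heading 240 -> 60
  REPEAT 4 [
    -- iteration 1/4 --
    BK 16: (6,-41.569) -> (-2,-55.426) [heading=60, draw]
    RT 60: heading 60 -> 0
    -- iteration 2/4 --
    BK 16: (-2,-55.426) -> (-18,-55.426) [heading=0, draw]
    RT 60: heading 0 -> 300
    -- iteration 3/4 --
    BK 16: (-18,-55.426) -> (-26,-41.569) [heading=300, draw]
    RT 60: heading 300 -> 240
    -- iteration 4/4 --
    BK 16: (-26,-41.569) -> (-18,-27.713) [heading=240, draw]
    RT 60: heading 240 -> 180
  ]
  -- iteration 4/4 --
  LT 180: heading 180 -> 0
  REPEAT 4 [
    -- iteration 1/4 --
    BK 16: (-18,-27.713) -> (-34,-27.713) [heading=0, draw]
    RT 60: heading 0 -> 300
    -- iteration 2/4 --
    BK 16: (-34,-27.713) -> (-42,-13.856) [heading=300, draw]
    RT 60: heading 300 -> 240
    -- iteration 3/4 --
    BK 16: (-42,-13.856) -> (-34,0) [heading=240, draw]
    RT 60: heading 240 -> 180
    -- iteration 4/4 --
    BK 16: (-34,0) -> (-18,0) [heading=180, draw]
    RT 60: heading 180 -> 120
  ]
]
LT 120: heading 120 -> 240
PD: pen down
RT 60: heading 240 -> 180
Final: pos=(-18,0), heading=180, 18 segment(s) drawn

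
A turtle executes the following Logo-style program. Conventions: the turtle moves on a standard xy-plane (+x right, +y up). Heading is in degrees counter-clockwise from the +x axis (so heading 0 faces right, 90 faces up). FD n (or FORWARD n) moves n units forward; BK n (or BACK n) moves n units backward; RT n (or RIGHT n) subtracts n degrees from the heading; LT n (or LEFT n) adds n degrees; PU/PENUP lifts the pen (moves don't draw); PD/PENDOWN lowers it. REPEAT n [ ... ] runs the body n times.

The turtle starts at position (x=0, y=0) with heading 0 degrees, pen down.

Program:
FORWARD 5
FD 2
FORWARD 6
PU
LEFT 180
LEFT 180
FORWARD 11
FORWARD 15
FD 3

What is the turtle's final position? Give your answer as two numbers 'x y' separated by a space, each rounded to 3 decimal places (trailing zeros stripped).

Executing turtle program step by step:
Start: pos=(0,0), heading=0, pen down
FD 5: (0,0) -> (5,0) [heading=0, draw]
FD 2: (5,0) -> (7,0) [heading=0, draw]
FD 6: (7,0) -> (13,0) [heading=0, draw]
PU: pen up
LT 180: heading 0 -> 180
LT 180: heading 180 -> 0
FD 11: (13,0) -> (24,0) [heading=0, move]
FD 15: (24,0) -> (39,0) [heading=0, move]
FD 3: (39,0) -> (42,0) [heading=0, move]
Final: pos=(42,0), heading=0, 3 segment(s) drawn

Answer: 42 0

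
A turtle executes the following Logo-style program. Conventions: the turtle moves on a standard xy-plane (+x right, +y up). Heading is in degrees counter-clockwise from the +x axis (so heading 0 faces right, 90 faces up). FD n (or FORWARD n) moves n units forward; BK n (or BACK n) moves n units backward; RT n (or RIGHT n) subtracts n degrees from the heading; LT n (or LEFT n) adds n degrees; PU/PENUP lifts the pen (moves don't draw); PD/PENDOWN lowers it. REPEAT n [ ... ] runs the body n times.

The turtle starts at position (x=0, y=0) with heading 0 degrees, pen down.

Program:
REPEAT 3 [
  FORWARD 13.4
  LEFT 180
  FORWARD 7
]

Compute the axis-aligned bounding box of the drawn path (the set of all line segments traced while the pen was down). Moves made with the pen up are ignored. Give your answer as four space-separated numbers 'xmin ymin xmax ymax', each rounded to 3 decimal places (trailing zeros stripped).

Executing turtle program step by step:
Start: pos=(0,0), heading=0, pen down
REPEAT 3 [
  -- iteration 1/3 --
  FD 13.4: (0,0) -> (13.4,0) [heading=0, draw]
  LT 180: heading 0 -> 180
  FD 7: (13.4,0) -> (6.4,0) [heading=180, draw]
  -- iteration 2/3 --
  FD 13.4: (6.4,0) -> (-7,0) [heading=180, draw]
  LT 180: heading 180 -> 0
  FD 7: (-7,0) -> (0,0) [heading=0, draw]
  -- iteration 3/3 --
  FD 13.4: (0,0) -> (13.4,0) [heading=0, draw]
  LT 180: heading 0 -> 180
  FD 7: (13.4,0) -> (6.4,0) [heading=180, draw]
]
Final: pos=(6.4,0), heading=180, 6 segment(s) drawn

Segment endpoints: x in {-7, 0, 6.4, 13.4}, y in {0, 0, 0, 0, 0, 0}
xmin=-7, ymin=0, xmax=13.4, ymax=0

Answer: -7 0 13.4 0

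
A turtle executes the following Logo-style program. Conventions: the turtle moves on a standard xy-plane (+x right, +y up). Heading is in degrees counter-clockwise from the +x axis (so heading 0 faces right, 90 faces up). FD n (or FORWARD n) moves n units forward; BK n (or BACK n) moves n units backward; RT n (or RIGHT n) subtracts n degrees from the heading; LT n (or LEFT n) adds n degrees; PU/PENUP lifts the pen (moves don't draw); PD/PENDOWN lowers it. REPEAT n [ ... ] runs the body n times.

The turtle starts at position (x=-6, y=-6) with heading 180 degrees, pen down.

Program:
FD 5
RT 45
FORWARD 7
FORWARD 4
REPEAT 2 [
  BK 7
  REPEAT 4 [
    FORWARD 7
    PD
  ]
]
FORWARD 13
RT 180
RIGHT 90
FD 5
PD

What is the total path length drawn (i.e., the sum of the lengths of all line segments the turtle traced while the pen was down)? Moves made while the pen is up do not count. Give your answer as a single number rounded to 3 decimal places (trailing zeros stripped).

Executing turtle program step by step:
Start: pos=(-6,-6), heading=180, pen down
FD 5: (-6,-6) -> (-11,-6) [heading=180, draw]
RT 45: heading 180 -> 135
FD 7: (-11,-6) -> (-15.95,-1.05) [heading=135, draw]
FD 4: (-15.95,-1.05) -> (-18.778,1.778) [heading=135, draw]
REPEAT 2 [
  -- iteration 1/2 --
  BK 7: (-18.778,1.778) -> (-13.828,-3.172) [heading=135, draw]
  REPEAT 4 [
    -- iteration 1/4 --
    FD 7: (-13.828,-3.172) -> (-18.778,1.778) [heading=135, draw]
    PD: pen down
    -- iteration 2/4 --
    FD 7: (-18.778,1.778) -> (-23.728,6.728) [heading=135, draw]
    PD: pen down
    -- iteration 3/4 --
    FD 7: (-23.728,6.728) -> (-28.678,11.678) [heading=135, draw]
    PD: pen down
    -- iteration 4/4 --
    FD 7: (-28.678,11.678) -> (-33.627,16.627) [heading=135, draw]
    PD: pen down
  ]
  -- iteration 2/2 --
  BK 7: (-33.627,16.627) -> (-28.678,11.678) [heading=135, draw]
  REPEAT 4 [
    -- iteration 1/4 --
    FD 7: (-28.678,11.678) -> (-33.627,16.627) [heading=135, draw]
    PD: pen down
    -- iteration 2/4 --
    FD 7: (-33.627,16.627) -> (-38.577,21.577) [heading=135, draw]
    PD: pen down
    -- iteration 3/4 --
    FD 7: (-38.577,21.577) -> (-43.527,26.527) [heading=135, draw]
    PD: pen down
    -- iteration 4/4 --
    FD 7: (-43.527,26.527) -> (-48.477,31.477) [heading=135, draw]
    PD: pen down
  ]
]
FD 13: (-48.477,31.477) -> (-57.669,40.669) [heading=135, draw]
RT 180: heading 135 -> 315
RT 90: heading 315 -> 225
FD 5: (-57.669,40.669) -> (-61.205,37.134) [heading=225, draw]
PD: pen down
Final: pos=(-61.205,37.134), heading=225, 15 segment(s) drawn

Segment lengths:
  seg 1: (-6,-6) -> (-11,-6), length = 5
  seg 2: (-11,-6) -> (-15.95,-1.05), length = 7
  seg 3: (-15.95,-1.05) -> (-18.778,1.778), length = 4
  seg 4: (-18.778,1.778) -> (-13.828,-3.172), length = 7
  seg 5: (-13.828,-3.172) -> (-18.778,1.778), length = 7
  seg 6: (-18.778,1.778) -> (-23.728,6.728), length = 7
  seg 7: (-23.728,6.728) -> (-28.678,11.678), length = 7
  seg 8: (-28.678,11.678) -> (-33.627,16.627), length = 7
  seg 9: (-33.627,16.627) -> (-28.678,11.678), length = 7
  seg 10: (-28.678,11.678) -> (-33.627,16.627), length = 7
  seg 11: (-33.627,16.627) -> (-38.577,21.577), length = 7
  seg 12: (-38.577,21.577) -> (-43.527,26.527), length = 7
  seg 13: (-43.527,26.527) -> (-48.477,31.477), length = 7
  seg 14: (-48.477,31.477) -> (-57.669,40.669), length = 13
  seg 15: (-57.669,40.669) -> (-61.205,37.134), length = 5
Total = 104

Answer: 104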